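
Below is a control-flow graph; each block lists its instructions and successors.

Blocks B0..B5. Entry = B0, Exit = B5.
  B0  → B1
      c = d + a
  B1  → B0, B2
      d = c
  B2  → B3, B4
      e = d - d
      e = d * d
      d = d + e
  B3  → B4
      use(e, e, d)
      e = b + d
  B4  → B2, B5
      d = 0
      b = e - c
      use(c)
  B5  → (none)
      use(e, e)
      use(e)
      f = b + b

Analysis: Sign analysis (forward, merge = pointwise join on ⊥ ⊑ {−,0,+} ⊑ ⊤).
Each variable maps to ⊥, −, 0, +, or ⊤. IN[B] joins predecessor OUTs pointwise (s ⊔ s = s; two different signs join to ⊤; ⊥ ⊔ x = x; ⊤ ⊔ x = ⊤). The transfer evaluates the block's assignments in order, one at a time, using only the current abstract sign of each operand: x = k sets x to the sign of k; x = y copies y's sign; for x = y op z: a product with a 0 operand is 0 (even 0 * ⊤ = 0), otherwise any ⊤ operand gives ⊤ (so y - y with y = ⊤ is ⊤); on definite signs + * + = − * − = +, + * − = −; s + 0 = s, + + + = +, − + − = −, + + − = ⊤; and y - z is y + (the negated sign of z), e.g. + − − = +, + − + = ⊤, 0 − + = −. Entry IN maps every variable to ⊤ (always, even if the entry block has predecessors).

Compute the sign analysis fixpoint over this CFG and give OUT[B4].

Answer: {a: ⊤, b: ⊤, c: ⊤, d: 0, e: ⊤, f: ⊤}

Derivation:
Converged values:
  B0:  IN=(all ⊤)  OUT=(all ⊤)
  B1:  IN=(all ⊤)  OUT=(all ⊤)
  B2:  IN=(all ⊤)  OUT=(all ⊤)
  B3:  IN=(all ⊤)  OUT=(all ⊤)
  B4:  IN=(all ⊤)  OUT={d:0; rest ⊤}
  B5:  IN={d:0; rest ⊤}  OUT={d:0; rest ⊤}

Merge at B4: IN[B4] = OUT[B2] ⊔ OUT[B3] = {a: ⊤, b: ⊤, c: ⊤, d: ⊤, e: ⊤, f: ⊤}
Applying B4's transfer function to that IN value gives OUT[B4] (row B4 above).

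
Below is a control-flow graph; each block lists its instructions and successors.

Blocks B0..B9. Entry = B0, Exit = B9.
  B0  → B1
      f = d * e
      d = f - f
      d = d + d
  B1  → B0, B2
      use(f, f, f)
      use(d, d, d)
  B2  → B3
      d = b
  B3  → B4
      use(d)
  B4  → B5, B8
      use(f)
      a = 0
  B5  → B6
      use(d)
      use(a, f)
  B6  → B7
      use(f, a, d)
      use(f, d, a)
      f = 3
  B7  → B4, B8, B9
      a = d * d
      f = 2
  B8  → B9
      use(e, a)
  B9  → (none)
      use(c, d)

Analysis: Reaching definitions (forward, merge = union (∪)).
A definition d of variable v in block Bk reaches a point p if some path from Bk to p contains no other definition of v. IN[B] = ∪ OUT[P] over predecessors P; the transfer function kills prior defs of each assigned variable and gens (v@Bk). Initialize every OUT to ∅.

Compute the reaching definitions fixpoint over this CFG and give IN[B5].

Answer: {a@B4, d@B2, f@B0, f@B7}

Derivation:
Fixpoint table:
  B0:   IN={d@B0, f@B0}   OUT={d@B0, f@B0}
  B1:   IN={d@B0, f@B0}   OUT={d@B0, f@B0}
  B2:   IN={d@B0, f@B0}   OUT={d@B2, f@B0}
  B3:   IN={d@B2, f@B0}   OUT={d@B2, f@B0}
  B4:   IN={a@B7, d@B2, f@B0, f@B7}   OUT={a@B4, d@B2, f@B0, f@B7}
  B5:   IN={a@B4, d@B2, f@B0, f@B7}   OUT={a@B4, d@B2, f@B0, f@B7}
  B6:   IN={a@B4, d@B2, f@B0, f@B7}   OUT={a@B4, d@B2, f@B6}
  B7:   IN={a@B4, d@B2, f@B6}   OUT={a@B7, d@B2, f@B7}
  B8:   IN={a@B4, a@B7, d@B2, f@B0, f@B7}   OUT={a@B4, a@B7, d@B2, f@B0, f@B7}
  B9:   IN={a@B4, a@B7, d@B2, f@B0, f@B7}   OUT={a@B4, a@B7, d@B2, f@B0, f@B7}

Merge at B5: IN[B5] = OUT[B4] = {a@B4, d@B2, f@B0, f@B7}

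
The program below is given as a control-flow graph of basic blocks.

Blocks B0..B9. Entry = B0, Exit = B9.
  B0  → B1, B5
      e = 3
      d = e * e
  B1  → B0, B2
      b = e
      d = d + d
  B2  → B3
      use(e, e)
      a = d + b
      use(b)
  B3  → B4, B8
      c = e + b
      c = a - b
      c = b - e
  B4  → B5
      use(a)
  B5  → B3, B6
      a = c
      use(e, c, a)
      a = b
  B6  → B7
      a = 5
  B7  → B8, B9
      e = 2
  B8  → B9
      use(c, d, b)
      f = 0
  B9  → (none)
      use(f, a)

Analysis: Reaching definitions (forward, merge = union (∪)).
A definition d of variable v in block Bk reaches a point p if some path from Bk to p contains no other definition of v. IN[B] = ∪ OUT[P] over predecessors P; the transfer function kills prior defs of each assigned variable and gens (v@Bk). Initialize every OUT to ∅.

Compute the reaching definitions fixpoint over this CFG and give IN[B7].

Answer: {a@B6, b@B1, c@B3, d@B0, d@B1, e@B0}

Trace:
Fixpoint table:
  B0: | IN={b@B1, d@B1, e@B0} | OUT={b@B1, d@B0, e@B0}
  B1: | IN={b@B1, d@B0, e@B0} | OUT={b@B1, d@B1, e@B0}
  B2: | IN={b@B1, d@B1, e@B0} | OUT={a@B2, b@B1, d@B1, e@B0}
  B3: | IN={a@B2, a@B5, b@B1, c@B3, d@B0, d@B1, e@B0} | OUT={a@B2, a@B5, b@B1, c@B3, d@B0, d@B1, e@B0}
  B4: | IN={a@B2, a@B5, b@B1, c@B3, d@B0, d@B1, e@B0} | OUT={a@B2, a@B5, b@B1, c@B3, d@B0, d@B1, e@B0}
  B5: | IN={a@B2, a@B5, b@B1, c@B3, d@B0, d@B1, e@B0} | OUT={a@B5, b@B1, c@B3, d@B0, d@B1, e@B0}
  B6: | IN={a@B5, b@B1, c@B3, d@B0, d@B1, e@B0} | OUT={a@B6, b@B1, c@B3, d@B0, d@B1, e@B0}
  B7: | IN={a@B6, b@B1, c@B3, d@B0, d@B1, e@B0} | OUT={a@B6, b@B1, c@B3, d@B0, d@B1, e@B7}
  B8: | IN={a@B2, a@B5, a@B6, b@B1, c@B3, d@B0, d@B1, e@B0, e@B7} | OUT={a@B2, a@B5, a@B6, b@B1, c@B3, d@B0, d@B1, e@B0, e@B7, f@B8}
  B9: | IN={a@B2, a@B5, a@B6, b@B1, c@B3, d@B0, d@B1, e@B0, e@B7, f@B8} | OUT={a@B2, a@B5, a@B6, b@B1, c@B3, d@B0, d@B1, e@B0, e@B7, f@B8}

Merge at B7: IN[B7] = OUT[B6] = {a@B6, b@B1, c@B3, d@B0, d@B1, e@B0}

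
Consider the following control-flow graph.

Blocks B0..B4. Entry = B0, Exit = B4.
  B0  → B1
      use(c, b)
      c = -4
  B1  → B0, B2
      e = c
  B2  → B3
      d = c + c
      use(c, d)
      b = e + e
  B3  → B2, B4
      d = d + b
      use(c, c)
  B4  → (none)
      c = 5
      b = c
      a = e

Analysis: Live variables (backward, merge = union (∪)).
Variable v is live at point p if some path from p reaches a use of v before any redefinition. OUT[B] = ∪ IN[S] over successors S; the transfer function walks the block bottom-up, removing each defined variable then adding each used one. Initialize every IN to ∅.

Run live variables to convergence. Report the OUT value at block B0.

Per-block solution:
  B0:   IN={b, c}   OUT={b, c}
  B1:   IN={b, c}   OUT={b, c, e}
  B2:   IN={c, e}   OUT={b, c, d, e}
  B3:   IN={b, c, d, e}   OUT={c, e}
  B4:   IN={e}   OUT={}

Merge at B0: OUT[B0] = IN[B1] = {b, c}

Answer: {b, c}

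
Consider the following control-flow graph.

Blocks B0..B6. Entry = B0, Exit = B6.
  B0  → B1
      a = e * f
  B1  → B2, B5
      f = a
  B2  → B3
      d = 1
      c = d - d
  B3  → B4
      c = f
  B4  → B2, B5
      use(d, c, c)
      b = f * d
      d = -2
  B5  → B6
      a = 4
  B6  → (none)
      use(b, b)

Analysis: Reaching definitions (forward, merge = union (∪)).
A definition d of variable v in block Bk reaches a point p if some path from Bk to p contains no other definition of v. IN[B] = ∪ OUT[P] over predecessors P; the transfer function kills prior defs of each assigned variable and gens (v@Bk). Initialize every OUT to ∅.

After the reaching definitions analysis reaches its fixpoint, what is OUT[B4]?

Answer: {a@B0, b@B4, c@B3, d@B4, f@B1}

Working:
Fixpoint table:
  B0:  IN={}  OUT={a@B0}
  B1:  IN={a@B0}  OUT={a@B0, f@B1}
  B2:  IN={a@B0, b@B4, c@B3, d@B4, f@B1}  OUT={a@B0, b@B4, c@B2, d@B2, f@B1}
  B3:  IN={a@B0, b@B4, c@B2, d@B2, f@B1}  OUT={a@B0, b@B4, c@B3, d@B2, f@B1}
  B4:  IN={a@B0, b@B4, c@B3, d@B2, f@B1}  OUT={a@B0, b@B4, c@B3, d@B4, f@B1}
  B5:  IN={a@B0, b@B4, c@B3, d@B4, f@B1}  OUT={a@B5, b@B4, c@B3, d@B4, f@B1}
  B6:  IN={a@B5, b@B4, c@B3, d@B4, f@B1}  OUT={a@B5, b@B4, c@B3, d@B4, f@B1}

Merge at B4: IN[B4] = OUT[B3] = {a@B0, b@B4, c@B3, d@B2, f@B1}
Applying B4's transfer function to that IN value gives OUT[B4] (row B4 above).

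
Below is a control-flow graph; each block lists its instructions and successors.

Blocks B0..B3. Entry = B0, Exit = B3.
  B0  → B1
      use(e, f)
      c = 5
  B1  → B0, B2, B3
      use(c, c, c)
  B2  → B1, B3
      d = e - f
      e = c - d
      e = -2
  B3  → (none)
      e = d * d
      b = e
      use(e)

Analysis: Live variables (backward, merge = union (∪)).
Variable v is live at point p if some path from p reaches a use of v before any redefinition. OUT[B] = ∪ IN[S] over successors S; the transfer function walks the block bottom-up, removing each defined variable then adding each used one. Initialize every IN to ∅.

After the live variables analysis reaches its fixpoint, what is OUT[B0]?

Answer: {c, d, e, f}

Derivation:
Fixpoint table:
  B0:  IN={d, e, f}  OUT={c, d, e, f}
  B1:  IN={c, d, e, f}  OUT={c, d, e, f}
  B2:  IN={c, e, f}  OUT={c, d, e, f}
  B3:  IN={d}  OUT={}

Merge at B0: OUT[B0] = IN[B1] = {c, d, e, f}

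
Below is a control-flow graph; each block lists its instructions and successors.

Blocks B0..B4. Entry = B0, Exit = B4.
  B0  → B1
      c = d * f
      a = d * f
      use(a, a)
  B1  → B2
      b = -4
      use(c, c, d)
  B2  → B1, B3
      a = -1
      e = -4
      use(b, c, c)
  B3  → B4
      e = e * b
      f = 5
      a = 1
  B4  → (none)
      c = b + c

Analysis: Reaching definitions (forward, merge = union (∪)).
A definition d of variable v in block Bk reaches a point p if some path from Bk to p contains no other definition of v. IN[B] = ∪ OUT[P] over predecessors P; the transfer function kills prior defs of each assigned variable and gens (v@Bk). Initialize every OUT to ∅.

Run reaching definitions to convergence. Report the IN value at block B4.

Answer: {a@B3, b@B1, c@B0, e@B3, f@B3}

Trace:
Fixpoint table:
  B0: | IN={} | OUT={a@B0, c@B0}
  B1: | IN={a@B0, a@B2, b@B1, c@B0, e@B2} | OUT={a@B0, a@B2, b@B1, c@B0, e@B2}
  B2: | IN={a@B0, a@B2, b@B1, c@B0, e@B2} | OUT={a@B2, b@B1, c@B0, e@B2}
  B3: | IN={a@B2, b@B1, c@B0, e@B2} | OUT={a@B3, b@B1, c@B0, e@B3, f@B3}
  B4: | IN={a@B3, b@B1, c@B0, e@B3, f@B3} | OUT={a@B3, b@B1, c@B4, e@B3, f@B3}

Merge at B4: IN[B4] = OUT[B3] = {a@B3, b@B1, c@B0, e@B3, f@B3}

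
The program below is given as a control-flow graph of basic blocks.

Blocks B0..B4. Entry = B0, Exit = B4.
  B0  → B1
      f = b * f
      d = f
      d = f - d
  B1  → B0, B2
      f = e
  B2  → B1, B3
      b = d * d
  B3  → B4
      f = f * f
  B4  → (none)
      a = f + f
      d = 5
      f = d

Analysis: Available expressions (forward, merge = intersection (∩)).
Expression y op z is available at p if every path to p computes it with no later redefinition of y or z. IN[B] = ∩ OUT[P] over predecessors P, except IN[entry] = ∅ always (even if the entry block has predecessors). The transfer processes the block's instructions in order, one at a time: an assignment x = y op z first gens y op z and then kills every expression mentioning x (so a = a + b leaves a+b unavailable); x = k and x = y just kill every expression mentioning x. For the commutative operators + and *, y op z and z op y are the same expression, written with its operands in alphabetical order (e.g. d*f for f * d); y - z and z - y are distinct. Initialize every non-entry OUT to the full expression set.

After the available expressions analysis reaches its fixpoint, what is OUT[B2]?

Answer: {d*d}

Working:
Fixpoint table:
  B0: | IN={} | OUT={}
  B1: | IN={} | OUT={}
  B2: | IN={} | OUT={d*d}
  B3: | IN={d*d} | OUT={d*d}
  B4: | IN={d*d} | OUT={}

Merge at B2: IN[B2] = OUT[B1] = {}
Applying B2's transfer function to that IN value gives OUT[B2] (row B2 above).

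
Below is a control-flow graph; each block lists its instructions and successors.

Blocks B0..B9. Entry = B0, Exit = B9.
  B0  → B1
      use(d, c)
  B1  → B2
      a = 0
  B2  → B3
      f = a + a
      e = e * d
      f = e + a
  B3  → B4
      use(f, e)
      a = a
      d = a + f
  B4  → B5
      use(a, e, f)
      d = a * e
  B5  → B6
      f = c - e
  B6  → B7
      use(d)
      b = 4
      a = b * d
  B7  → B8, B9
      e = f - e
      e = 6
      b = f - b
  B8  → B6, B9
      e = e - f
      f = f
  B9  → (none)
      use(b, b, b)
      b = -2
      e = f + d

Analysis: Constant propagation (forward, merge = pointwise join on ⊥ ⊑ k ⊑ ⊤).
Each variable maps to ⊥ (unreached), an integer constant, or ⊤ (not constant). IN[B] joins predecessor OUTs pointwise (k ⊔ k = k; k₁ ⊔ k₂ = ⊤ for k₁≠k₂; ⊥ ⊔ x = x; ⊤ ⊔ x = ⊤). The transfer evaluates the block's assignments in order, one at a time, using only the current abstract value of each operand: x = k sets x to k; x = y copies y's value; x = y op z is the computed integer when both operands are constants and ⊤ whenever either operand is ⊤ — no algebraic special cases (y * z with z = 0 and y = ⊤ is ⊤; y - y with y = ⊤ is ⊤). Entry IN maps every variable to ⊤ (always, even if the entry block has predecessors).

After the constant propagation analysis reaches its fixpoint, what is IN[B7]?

Fixpoint table:
  B0:   IN=(all ⊤)   OUT=(all ⊤)
  B1:   IN=(all ⊤)   OUT={a:0; rest ⊤}
  B2:   IN={a:0; rest ⊤}   OUT={a:0; rest ⊤}
  B3:   IN={a:0; rest ⊤}   OUT={a:0; rest ⊤}
  B4:   IN={a:0; rest ⊤}   OUT={a:0; rest ⊤}
  B5:   IN={a:0; rest ⊤}   OUT={a:0; rest ⊤}
  B6:   IN=(all ⊤)   OUT={b:4; rest ⊤}
  B7:   IN={b:4; rest ⊤}   OUT={e:6; rest ⊤}
  B8:   IN={e:6; rest ⊤}   OUT=(all ⊤)
  B9:   IN=(all ⊤)   OUT={b:-2; rest ⊤}

Merge at B7: IN[B7] = OUT[B6] = {a: ⊤, b: 4, c: ⊤, d: ⊤, e: ⊤, f: ⊤}

Answer: {a: ⊤, b: 4, c: ⊤, d: ⊤, e: ⊤, f: ⊤}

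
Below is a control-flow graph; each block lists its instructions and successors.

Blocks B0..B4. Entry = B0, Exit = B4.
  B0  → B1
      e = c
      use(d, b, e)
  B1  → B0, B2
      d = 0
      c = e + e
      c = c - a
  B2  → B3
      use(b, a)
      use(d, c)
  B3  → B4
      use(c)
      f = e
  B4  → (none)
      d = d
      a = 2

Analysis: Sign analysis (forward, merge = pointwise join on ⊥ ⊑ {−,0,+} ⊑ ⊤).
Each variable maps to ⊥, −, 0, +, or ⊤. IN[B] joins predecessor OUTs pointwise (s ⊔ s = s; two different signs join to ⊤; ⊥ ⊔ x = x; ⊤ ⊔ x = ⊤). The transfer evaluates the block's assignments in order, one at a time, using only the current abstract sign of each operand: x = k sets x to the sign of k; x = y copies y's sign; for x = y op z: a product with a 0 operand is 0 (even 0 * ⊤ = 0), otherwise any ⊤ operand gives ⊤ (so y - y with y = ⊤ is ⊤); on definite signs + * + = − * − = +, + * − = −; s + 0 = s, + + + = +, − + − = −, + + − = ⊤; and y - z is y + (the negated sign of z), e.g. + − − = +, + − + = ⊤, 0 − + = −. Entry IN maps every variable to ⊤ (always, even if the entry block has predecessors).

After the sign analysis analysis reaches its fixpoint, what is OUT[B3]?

Fixpoint table:
  B0:  IN=(all ⊤)  OUT=(all ⊤)
  B1:  IN=(all ⊤)  OUT={d:0; rest ⊤}
  B2:  IN={d:0; rest ⊤}  OUT={d:0; rest ⊤}
  B3:  IN={d:0; rest ⊤}  OUT={d:0; rest ⊤}
  B4:  IN={d:0; rest ⊤}  OUT={a:+, d:0; rest ⊤}

Merge at B3: IN[B3] = OUT[B2] = {a: ⊤, b: ⊤, c: ⊤, d: 0, e: ⊤, f: ⊤}
Applying B3's transfer function to that IN value gives OUT[B3] (row B3 above).

Answer: {a: ⊤, b: ⊤, c: ⊤, d: 0, e: ⊤, f: ⊤}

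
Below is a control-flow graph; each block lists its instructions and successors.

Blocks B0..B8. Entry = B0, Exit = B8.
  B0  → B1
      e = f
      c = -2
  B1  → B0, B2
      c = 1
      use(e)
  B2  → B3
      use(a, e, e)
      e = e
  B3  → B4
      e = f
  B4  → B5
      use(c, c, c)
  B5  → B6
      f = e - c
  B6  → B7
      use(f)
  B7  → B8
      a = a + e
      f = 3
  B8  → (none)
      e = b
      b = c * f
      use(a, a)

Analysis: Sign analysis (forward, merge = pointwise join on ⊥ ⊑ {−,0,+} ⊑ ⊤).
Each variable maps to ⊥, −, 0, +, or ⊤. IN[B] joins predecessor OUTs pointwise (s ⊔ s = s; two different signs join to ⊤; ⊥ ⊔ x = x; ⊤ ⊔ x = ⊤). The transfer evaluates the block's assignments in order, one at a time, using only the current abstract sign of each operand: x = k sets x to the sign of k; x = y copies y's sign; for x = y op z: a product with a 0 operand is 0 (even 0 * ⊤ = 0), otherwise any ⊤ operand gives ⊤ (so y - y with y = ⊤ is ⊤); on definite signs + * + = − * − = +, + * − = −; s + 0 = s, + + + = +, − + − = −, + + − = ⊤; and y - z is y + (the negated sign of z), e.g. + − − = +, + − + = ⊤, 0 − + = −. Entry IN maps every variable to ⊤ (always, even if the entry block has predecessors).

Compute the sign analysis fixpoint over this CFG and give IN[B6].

Converged values:
  B0:   IN=(all ⊤)   OUT={c:-; rest ⊤}
  B1:   IN={c:-; rest ⊤}   OUT={c:+; rest ⊤}
  B2:   IN={c:+; rest ⊤}   OUT={c:+; rest ⊤}
  B3:   IN={c:+; rest ⊤}   OUT={c:+; rest ⊤}
  B4:   IN={c:+; rest ⊤}   OUT={c:+; rest ⊤}
  B5:   IN={c:+; rest ⊤}   OUT={c:+; rest ⊤}
  B6:   IN={c:+; rest ⊤}   OUT={c:+; rest ⊤}
  B7:   IN={c:+; rest ⊤}   OUT={c:+, f:+; rest ⊤}
  B8:   IN={c:+, f:+; rest ⊤}   OUT={b:+, c:+, f:+; rest ⊤}

Merge at B6: IN[B6] = OUT[B5] = {a: ⊤, b: ⊤, c: +, d: ⊤, e: ⊤, f: ⊤}

Answer: {a: ⊤, b: ⊤, c: +, d: ⊤, e: ⊤, f: ⊤}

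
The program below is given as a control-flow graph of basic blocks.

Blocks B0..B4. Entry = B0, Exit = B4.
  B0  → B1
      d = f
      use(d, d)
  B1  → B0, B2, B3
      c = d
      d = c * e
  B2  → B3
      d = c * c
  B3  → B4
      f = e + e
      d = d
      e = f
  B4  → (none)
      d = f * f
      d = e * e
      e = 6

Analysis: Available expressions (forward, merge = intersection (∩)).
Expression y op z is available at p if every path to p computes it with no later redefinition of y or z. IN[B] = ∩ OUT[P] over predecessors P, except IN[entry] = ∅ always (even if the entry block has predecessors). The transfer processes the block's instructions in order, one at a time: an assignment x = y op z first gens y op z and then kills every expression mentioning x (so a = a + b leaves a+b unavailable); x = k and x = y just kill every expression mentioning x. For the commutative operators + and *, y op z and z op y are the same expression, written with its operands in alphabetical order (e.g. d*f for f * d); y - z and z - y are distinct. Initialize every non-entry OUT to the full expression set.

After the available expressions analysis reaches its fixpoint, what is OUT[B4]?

Answer: {f*f}

Working:
Converged values:
  B0:  IN={}  OUT={}
  B1:  IN={}  OUT={c*e}
  B2:  IN={c*e}  OUT={c*c, c*e}
  B3:  IN={c*e}  OUT={}
  B4:  IN={}  OUT={f*f}

Merge at B4: IN[B4] = OUT[B3] = {}
Applying B4's transfer function to that IN value gives OUT[B4] (row B4 above).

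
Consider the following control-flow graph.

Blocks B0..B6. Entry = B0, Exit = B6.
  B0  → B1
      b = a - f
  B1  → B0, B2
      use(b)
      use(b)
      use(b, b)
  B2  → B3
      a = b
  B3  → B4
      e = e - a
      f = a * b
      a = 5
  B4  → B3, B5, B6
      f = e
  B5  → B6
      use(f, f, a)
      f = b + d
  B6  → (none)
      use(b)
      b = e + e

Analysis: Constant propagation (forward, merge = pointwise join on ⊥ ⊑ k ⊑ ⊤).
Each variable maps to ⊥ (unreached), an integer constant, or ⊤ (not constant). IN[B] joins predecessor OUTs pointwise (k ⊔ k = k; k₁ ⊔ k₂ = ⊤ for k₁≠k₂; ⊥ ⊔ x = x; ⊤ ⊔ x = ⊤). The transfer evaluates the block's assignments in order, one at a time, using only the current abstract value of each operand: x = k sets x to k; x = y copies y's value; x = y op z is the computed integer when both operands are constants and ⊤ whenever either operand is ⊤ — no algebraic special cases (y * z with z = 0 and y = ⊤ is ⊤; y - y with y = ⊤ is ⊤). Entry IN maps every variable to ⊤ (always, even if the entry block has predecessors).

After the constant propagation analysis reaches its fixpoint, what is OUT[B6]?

Converged values:
  B0:  IN=(all ⊤)  OUT=(all ⊤)
  B1:  IN=(all ⊤)  OUT=(all ⊤)
  B2:  IN=(all ⊤)  OUT=(all ⊤)
  B3:  IN=(all ⊤)  OUT={a:5; rest ⊤}
  B4:  IN={a:5; rest ⊤}  OUT={a:5; rest ⊤}
  B5:  IN={a:5; rest ⊤}  OUT={a:5; rest ⊤}
  B6:  IN={a:5; rest ⊤}  OUT={a:5; rest ⊤}

Merge at B6: IN[B6] = OUT[B4] ⊔ OUT[B5] = {a: 5, b: ⊤, c: ⊤, d: ⊤, e: ⊤, f: ⊤}
Applying B6's transfer function to that IN value gives OUT[B6] (row B6 above).

Answer: {a: 5, b: ⊤, c: ⊤, d: ⊤, e: ⊤, f: ⊤}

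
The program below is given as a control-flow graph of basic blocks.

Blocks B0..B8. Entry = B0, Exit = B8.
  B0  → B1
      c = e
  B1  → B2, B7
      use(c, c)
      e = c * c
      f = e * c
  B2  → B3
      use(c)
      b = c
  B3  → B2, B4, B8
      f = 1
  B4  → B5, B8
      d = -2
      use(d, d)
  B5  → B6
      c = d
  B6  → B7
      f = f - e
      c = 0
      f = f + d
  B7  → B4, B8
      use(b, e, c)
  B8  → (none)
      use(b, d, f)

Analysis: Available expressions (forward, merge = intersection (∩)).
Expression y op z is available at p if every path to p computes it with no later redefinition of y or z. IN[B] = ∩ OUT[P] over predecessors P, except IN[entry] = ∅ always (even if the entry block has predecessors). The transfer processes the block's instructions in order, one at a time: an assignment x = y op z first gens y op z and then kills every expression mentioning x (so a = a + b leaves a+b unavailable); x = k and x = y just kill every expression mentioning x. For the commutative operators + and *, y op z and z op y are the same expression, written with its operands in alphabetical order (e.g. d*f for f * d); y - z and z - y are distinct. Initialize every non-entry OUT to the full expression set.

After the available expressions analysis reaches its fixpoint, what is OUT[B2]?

Answer: {c*c, c*e}

Working:
Converged values:
  B0:   IN={}   OUT={}
  B1:   IN={}   OUT={c*c, c*e}
  B2:   IN={c*c, c*e}   OUT={c*c, c*e}
  B3:   IN={c*c, c*e}   OUT={c*c, c*e}
  B4:   IN={}   OUT={}
  B5:   IN={}   OUT={}
  B6:   IN={}   OUT={}
  B7:   IN={}   OUT={}
  B8:   IN={}   OUT={}

Merge at B2: IN[B2] = OUT[B1] ∩ OUT[B3] = {c*c, c*e}
Applying B2's transfer function to that IN value gives OUT[B2] (row B2 above).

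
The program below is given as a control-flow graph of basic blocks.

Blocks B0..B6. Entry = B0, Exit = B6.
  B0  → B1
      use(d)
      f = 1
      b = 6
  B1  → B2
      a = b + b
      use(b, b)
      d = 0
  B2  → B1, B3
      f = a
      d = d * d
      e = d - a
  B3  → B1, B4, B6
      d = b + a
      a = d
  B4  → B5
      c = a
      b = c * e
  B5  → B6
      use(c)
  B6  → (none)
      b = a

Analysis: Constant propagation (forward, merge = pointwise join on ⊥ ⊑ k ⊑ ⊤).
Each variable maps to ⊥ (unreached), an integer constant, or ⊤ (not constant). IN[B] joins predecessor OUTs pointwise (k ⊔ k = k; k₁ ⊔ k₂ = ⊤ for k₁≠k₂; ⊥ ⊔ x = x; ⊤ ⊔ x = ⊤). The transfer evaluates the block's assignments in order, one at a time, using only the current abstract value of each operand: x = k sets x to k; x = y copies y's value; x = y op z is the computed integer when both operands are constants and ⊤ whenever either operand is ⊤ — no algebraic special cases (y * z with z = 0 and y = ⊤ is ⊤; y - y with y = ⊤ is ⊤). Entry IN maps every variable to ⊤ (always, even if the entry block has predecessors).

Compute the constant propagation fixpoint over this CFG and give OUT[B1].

Answer: {a: 12, b: 6, c: ⊤, d: 0, e: ⊤, f: ⊤}

Trace:
Fixpoint table:
  B0:  IN=(all ⊤)  OUT={b:6, f:1; rest ⊤}
  B1:  IN={b:6; rest ⊤}  OUT={a:12, b:6, d:0; rest ⊤}
  B2:  IN={a:12, b:6, d:0; rest ⊤}  OUT={a:12, b:6, d:0, e:-12, f:12; rest ⊤}
  B3:  IN={a:12, b:6, d:0, e:-12, f:12; rest ⊤}  OUT={a:18, b:6, d:18, e:-12, f:12; rest ⊤}
  B4:  IN={a:18, b:6, d:18, e:-12, f:12; rest ⊤}  OUT={a:18, b:-216, c:18, d:18, e:-12, f:12; rest ⊤}
  B5:  IN={a:18, b:-216, c:18, d:18, e:-12, f:12; rest ⊤}  OUT={a:18, b:-216, c:18, d:18, e:-12, f:12; rest ⊤}
  B6:  IN={a:18, d:18, e:-12, f:12; rest ⊤}  OUT={a:18, b:18, d:18, e:-12, f:12; rest ⊤}

Merge at B1: IN[B1] = OUT[B0] ⊔ OUT[B2] ⊔ OUT[B3] = {a: ⊤, b: 6, c: ⊤, d: ⊤, e: ⊤, f: ⊤}
Applying B1's transfer function to that IN value gives OUT[B1] (row B1 above).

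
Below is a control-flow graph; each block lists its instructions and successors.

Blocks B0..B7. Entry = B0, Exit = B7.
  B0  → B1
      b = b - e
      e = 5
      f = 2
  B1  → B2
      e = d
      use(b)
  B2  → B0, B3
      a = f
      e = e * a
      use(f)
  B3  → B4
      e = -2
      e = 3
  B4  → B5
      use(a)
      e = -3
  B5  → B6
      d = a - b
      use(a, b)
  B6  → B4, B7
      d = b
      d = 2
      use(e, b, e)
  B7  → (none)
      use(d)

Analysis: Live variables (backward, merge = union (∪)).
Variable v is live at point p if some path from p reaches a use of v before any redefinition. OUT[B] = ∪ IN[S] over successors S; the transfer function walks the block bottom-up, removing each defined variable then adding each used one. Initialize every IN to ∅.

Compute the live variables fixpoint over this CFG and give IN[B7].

Answer: {d}

Derivation:
Per-block solution:
  B0: | IN={b, d, e} | OUT={b, d, f}
  B1: | IN={b, d, f} | OUT={b, d, e, f}
  B2: | IN={b, d, e, f} | OUT={a, b, d, e}
  B3: | IN={a, b} | OUT={a, b}
  B4: | IN={a, b} | OUT={a, b, e}
  B5: | IN={a, b, e} | OUT={a, b, e}
  B6: | IN={a, b, e} | OUT={a, b, d}
  B7: | IN={d} | OUT={}

B7 is the boundary node: OUT[B7] = {}
Applying B7's transfer function to that OUT value gives IN[B7] (row B7 above).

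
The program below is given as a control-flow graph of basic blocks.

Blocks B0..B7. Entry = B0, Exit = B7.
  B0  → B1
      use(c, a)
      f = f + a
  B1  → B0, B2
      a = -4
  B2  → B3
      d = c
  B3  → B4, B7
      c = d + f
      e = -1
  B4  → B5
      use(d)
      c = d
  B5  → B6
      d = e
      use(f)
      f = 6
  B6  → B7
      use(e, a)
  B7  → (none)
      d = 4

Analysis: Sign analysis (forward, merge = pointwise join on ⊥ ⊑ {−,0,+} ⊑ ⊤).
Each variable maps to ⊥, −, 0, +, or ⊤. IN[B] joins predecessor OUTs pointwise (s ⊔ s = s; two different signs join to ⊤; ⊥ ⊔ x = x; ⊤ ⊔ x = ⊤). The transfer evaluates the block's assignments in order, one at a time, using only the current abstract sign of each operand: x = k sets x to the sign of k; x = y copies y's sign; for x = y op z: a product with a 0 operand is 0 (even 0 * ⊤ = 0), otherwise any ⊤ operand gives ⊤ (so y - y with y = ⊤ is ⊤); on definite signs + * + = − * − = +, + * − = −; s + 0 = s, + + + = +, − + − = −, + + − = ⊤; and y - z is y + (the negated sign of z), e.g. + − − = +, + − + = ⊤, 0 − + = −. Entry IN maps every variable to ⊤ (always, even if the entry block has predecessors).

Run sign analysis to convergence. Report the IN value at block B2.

Answer: {a: -, b: ⊤, c: ⊤, d: ⊤, e: ⊤, f: ⊤}

Trace:
Fixpoint table:
  B0:  IN=(all ⊤)  OUT=(all ⊤)
  B1:  IN=(all ⊤)  OUT={a:-; rest ⊤}
  B2:  IN={a:-; rest ⊤}  OUT={a:-; rest ⊤}
  B3:  IN={a:-; rest ⊤}  OUT={a:-, e:-; rest ⊤}
  B4:  IN={a:-, e:-; rest ⊤}  OUT={a:-, e:-; rest ⊤}
  B5:  IN={a:-, e:-; rest ⊤}  OUT={a:-, d:-, e:-, f:+; rest ⊤}
  B6:  IN={a:-, d:-, e:-, f:+; rest ⊤}  OUT={a:-, d:-, e:-, f:+; rest ⊤}
  B7:  IN={a:-, e:-; rest ⊤}  OUT={a:-, d:+, e:-; rest ⊤}

Merge at B2: IN[B2] = OUT[B1] = {a: -, b: ⊤, c: ⊤, d: ⊤, e: ⊤, f: ⊤}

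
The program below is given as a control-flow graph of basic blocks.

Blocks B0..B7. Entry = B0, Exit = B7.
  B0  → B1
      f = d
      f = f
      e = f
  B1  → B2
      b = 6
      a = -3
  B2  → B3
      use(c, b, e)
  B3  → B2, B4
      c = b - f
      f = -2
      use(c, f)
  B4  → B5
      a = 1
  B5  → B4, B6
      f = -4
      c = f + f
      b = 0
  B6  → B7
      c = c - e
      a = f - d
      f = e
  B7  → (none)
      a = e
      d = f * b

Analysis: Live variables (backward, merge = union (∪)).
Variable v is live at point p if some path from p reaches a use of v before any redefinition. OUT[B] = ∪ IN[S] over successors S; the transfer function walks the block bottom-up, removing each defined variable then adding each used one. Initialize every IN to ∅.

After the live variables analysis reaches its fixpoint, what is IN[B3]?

Converged values:
  B0:   IN={c, d}   OUT={c, d, e, f}
  B1:   IN={c, d, e, f}   OUT={b, c, d, e, f}
  B2:   IN={b, c, d, e, f}   OUT={b, d, e, f}
  B3:   IN={b, d, e, f}   OUT={b, c, d, e, f}
  B4:   IN={d, e}   OUT={d, e}
  B5:   IN={d, e}   OUT={b, c, d, e, f}
  B6:   IN={b, c, d, e, f}   OUT={b, e, f}
  B7:   IN={b, e, f}   OUT={}

Merge at B3: OUT[B3] = IN[B2] ⊔ IN[B4] = {b, c, d, e, f}
Applying B3's transfer function to that OUT value gives IN[B3] (row B3 above).

Answer: {b, d, e, f}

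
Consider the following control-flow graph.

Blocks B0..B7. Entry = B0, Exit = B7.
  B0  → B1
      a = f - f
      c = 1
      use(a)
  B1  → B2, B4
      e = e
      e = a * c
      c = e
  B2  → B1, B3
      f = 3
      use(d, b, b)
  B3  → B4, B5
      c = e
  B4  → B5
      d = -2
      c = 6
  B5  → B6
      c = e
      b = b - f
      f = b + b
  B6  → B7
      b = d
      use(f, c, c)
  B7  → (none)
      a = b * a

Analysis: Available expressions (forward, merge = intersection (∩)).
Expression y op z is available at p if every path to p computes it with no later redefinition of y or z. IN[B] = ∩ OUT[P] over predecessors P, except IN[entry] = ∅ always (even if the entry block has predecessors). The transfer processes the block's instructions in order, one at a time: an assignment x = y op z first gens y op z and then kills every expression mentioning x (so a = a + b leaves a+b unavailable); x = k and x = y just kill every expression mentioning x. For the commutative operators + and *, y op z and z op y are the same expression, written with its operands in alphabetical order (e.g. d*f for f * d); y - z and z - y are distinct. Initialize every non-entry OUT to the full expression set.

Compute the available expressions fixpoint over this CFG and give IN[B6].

Answer: {b+b}

Derivation:
Converged values:
  B0:   IN={}   OUT={f-f}
  B1:   IN={}   OUT={}
  B2:   IN={}   OUT={}
  B3:   IN={}   OUT={}
  B4:   IN={}   OUT={}
  B5:   IN={}   OUT={b+b}
  B6:   IN={b+b}   OUT={}
  B7:   IN={}   OUT={}

Merge at B6: IN[B6] = OUT[B5] = {b+b}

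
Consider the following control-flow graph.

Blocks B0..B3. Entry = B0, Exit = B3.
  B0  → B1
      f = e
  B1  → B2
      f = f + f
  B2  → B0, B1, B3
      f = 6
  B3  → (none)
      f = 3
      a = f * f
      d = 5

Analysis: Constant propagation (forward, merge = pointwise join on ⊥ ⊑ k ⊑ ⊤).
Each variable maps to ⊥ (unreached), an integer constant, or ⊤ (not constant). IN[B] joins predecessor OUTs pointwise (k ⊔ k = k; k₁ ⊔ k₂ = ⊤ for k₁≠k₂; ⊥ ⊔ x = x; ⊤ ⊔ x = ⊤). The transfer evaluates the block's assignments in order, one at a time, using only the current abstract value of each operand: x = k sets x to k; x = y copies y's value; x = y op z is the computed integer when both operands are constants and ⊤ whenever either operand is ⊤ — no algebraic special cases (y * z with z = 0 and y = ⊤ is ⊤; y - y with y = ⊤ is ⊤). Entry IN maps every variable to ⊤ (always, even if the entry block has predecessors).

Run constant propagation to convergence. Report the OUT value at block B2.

Per-block solution:
  B0:  IN=(all ⊤)  OUT=(all ⊤)
  B1:  IN=(all ⊤)  OUT=(all ⊤)
  B2:  IN=(all ⊤)  OUT={f:6; rest ⊤}
  B3:  IN={f:6; rest ⊤}  OUT={a:9, d:5, f:3; rest ⊤}

Merge at B2: IN[B2] = OUT[B1] = {a: ⊤, b: ⊤, c: ⊤, d: ⊤, e: ⊤, f: ⊤}
Applying B2's transfer function to that IN value gives OUT[B2] (row B2 above).

Answer: {a: ⊤, b: ⊤, c: ⊤, d: ⊤, e: ⊤, f: 6}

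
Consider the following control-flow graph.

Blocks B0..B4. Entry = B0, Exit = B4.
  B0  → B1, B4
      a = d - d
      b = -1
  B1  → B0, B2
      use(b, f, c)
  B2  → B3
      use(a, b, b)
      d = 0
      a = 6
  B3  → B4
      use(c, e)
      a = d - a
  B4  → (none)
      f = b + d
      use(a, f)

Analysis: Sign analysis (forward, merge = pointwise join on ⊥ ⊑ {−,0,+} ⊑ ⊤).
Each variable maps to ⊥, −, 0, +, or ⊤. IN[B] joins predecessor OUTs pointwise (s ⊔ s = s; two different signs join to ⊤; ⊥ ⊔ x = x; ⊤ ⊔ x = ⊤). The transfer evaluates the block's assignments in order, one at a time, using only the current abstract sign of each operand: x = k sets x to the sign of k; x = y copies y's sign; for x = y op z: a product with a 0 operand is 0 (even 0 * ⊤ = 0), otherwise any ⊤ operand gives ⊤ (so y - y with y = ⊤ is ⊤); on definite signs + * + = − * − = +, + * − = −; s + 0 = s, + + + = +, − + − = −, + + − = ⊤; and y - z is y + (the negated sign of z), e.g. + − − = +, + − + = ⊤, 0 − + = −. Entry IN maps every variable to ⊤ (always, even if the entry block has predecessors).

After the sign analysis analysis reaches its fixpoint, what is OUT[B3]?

Fixpoint table:
  B0:  IN=(all ⊤)  OUT={b:-; rest ⊤}
  B1:  IN={b:-; rest ⊤}  OUT={b:-; rest ⊤}
  B2:  IN={b:-; rest ⊤}  OUT={a:+, b:-, d:0; rest ⊤}
  B3:  IN={a:+, b:-, d:0; rest ⊤}  OUT={a:-, b:-, d:0; rest ⊤}
  B4:  IN={b:-; rest ⊤}  OUT={b:-; rest ⊤}

Merge at B3: IN[B3] = OUT[B2] = {a: +, b: -, c: ⊤, d: 0, e: ⊤, f: ⊤}
Applying B3's transfer function to that IN value gives OUT[B3] (row B3 above).

Answer: {a: -, b: -, c: ⊤, d: 0, e: ⊤, f: ⊤}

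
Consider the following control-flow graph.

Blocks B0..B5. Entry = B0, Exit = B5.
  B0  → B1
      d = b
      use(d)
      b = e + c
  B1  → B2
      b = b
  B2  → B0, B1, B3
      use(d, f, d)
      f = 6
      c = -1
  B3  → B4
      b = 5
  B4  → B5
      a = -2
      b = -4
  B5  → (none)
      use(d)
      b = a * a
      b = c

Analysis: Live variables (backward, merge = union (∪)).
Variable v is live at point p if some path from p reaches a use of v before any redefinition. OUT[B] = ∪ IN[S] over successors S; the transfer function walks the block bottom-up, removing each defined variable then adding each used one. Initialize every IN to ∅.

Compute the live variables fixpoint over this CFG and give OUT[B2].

Fixpoint table:
  B0:   IN={b, c, e, f}   OUT={b, d, e, f}
  B1:   IN={b, d, e, f}   OUT={b, d, e, f}
  B2:   IN={b, d, e, f}   OUT={b, c, d, e, f}
  B3:   IN={c, d}   OUT={c, d}
  B4:   IN={c, d}   OUT={a, c, d}
  B5:   IN={a, c, d}   OUT={}

Merge at B2: OUT[B2] = IN[B0] ⊔ IN[B1] ⊔ IN[B3] = {b, c, d, e, f}

Answer: {b, c, d, e, f}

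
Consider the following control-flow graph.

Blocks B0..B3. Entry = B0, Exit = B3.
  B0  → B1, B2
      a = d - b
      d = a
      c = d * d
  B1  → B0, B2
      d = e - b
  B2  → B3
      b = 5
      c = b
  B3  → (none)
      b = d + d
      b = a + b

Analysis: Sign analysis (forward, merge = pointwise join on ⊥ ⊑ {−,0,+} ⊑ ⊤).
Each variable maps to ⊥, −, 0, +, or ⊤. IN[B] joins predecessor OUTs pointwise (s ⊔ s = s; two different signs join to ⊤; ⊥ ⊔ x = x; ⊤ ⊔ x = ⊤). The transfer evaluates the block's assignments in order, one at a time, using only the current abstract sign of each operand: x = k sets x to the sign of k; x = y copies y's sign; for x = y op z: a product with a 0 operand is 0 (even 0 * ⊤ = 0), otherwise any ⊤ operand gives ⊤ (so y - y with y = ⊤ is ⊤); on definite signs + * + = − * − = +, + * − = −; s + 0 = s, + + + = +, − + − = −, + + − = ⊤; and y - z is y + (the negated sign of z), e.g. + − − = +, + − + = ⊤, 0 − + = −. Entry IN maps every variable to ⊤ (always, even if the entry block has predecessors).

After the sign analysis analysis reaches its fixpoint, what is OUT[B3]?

Fixpoint table:
  B0: | IN=(all ⊤) | OUT=(all ⊤)
  B1: | IN=(all ⊤) | OUT=(all ⊤)
  B2: | IN=(all ⊤) | OUT={b:+, c:+; rest ⊤}
  B3: | IN={b:+, c:+; rest ⊤} | OUT={c:+; rest ⊤}

Merge at B3: IN[B3] = OUT[B2] = {a: ⊤, b: +, c: +, d: ⊤, e: ⊤, f: ⊤}
Applying B3's transfer function to that IN value gives OUT[B3] (row B3 above).

Answer: {a: ⊤, b: ⊤, c: +, d: ⊤, e: ⊤, f: ⊤}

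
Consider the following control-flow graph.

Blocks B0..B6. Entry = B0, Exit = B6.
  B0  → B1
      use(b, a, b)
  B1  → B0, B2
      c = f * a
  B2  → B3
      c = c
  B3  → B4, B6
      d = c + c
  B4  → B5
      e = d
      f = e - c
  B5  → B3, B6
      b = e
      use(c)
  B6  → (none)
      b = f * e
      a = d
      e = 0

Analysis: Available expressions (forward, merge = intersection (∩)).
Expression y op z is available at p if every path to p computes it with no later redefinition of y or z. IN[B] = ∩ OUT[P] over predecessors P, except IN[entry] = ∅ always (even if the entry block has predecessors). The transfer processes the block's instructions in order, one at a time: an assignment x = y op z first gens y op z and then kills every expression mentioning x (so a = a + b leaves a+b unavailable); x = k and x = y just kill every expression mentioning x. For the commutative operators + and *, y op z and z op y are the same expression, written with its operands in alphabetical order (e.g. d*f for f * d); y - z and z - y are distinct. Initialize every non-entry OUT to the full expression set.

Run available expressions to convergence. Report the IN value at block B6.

Answer: {c+c}

Trace:
Fixpoint table:
  B0:   IN={}   OUT={}
  B1:   IN={}   OUT={a*f}
  B2:   IN={a*f}   OUT={a*f}
  B3:   IN={}   OUT={c+c}
  B4:   IN={c+c}   OUT={c+c, e-c}
  B5:   IN={c+c, e-c}   OUT={c+c, e-c}
  B6:   IN={c+c}   OUT={c+c}

Merge at B6: IN[B6] = OUT[B3] ∩ OUT[B5] = {c+c}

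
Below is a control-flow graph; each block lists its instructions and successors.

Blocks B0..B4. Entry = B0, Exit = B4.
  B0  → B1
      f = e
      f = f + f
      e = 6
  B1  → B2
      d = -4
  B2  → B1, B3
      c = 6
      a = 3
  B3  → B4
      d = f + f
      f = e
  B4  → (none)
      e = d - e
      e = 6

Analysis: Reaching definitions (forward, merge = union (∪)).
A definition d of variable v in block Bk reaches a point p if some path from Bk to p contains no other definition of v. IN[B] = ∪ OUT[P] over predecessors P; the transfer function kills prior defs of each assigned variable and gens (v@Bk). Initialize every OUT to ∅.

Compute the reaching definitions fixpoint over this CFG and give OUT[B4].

Converged values:
  B0:   IN={}   OUT={e@B0, f@B0}
  B1:   IN={a@B2, c@B2, d@B1, e@B0, f@B0}   OUT={a@B2, c@B2, d@B1, e@B0, f@B0}
  B2:   IN={a@B2, c@B2, d@B1, e@B0, f@B0}   OUT={a@B2, c@B2, d@B1, e@B0, f@B0}
  B3:   IN={a@B2, c@B2, d@B1, e@B0, f@B0}   OUT={a@B2, c@B2, d@B3, e@B0, f@B3}
  B4:   IN={a@B2, c@B2, d@B3, e@B0, f@B3}   OUT={a@B2, c@B2, d@B3, e@B4, f@B3}

Merge at B4: IN[B4] = OUT[B3] = {a@B2, c@B2, d@B3, e@B0, f@B3}
Applying B4's transfer function to that IN value gives OUT[B4] (row B4 above).

Answer: {a@B2, c@B2, d@B3, e@B4, f@B3}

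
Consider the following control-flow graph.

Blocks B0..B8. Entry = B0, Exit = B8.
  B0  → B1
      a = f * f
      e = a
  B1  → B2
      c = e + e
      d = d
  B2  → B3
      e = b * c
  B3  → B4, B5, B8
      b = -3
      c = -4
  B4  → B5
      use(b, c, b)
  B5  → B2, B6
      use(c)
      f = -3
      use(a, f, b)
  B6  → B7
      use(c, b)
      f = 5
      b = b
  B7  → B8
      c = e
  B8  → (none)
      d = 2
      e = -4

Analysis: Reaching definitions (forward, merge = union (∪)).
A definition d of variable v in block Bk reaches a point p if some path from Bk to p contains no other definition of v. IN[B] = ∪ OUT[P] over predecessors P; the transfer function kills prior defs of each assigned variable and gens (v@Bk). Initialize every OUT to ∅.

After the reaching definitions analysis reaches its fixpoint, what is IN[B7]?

Per-block solution:
  B0:  IN={}  OUT={a@B0, e@B0}
  B1:  IN={a@B0, e@B0}  OUT={a@B0, c@B1, d@B1, e@B0}
  B2:  IN={a@B0, b@B3, c@B1, c@B3, d@B1, e@B0, e@B2, f@B5}  OUT={a@B0, b@B3, c@B1, c@B3, d@B1, e@B2, f@B5}
  B3:  IN={a@B0, b@B3, c@B1, c@B3, d@B1, e@B2, f@B5}  OUT={a@B0, b@B3, c@B3, d@B1, e@B2, f@B5}
  B4:  IN={a@B0, b@B3, c@B3, d@B1, e@B2, f@B5}  OUT={a@B0, b@B3, c@B3, d@B1, e@B2, f@B5}
  B5:  IN={a@B0, b@B3, c@B3, d@B1, e@B2, f@B5}  OUT={a@B0, b@B3, c@B3, d@B1, e@B2, f@B5}
  B6:  IN={a@B0, b@B3, c@B3, d@B1, e@B2, f@B5}  OUT={a@B0, b@B6, c@B3, d@B1, e@B2, f@B6}
  B7:  IN={a@B0, b@B6, c@B3, d@B1, e@B2, f@B6}  OUT={a@B0, b@B6, c@B7, d@B1, e@B2, f@B6}
  B8:  IN={a@B0, b@B3, b@B6, c@B3, c@B7, d@B1, e@B2, f@B5, f@B6}  OUT={a@B0, b@B3, b@B6, c@B3, c@B7, d@B8, e@B8, f@B5, f@B6}

Merge at B7: IN[B7] = OUT[B6] = {a@B0, b@B6, c@B3, d@B1, e@B2, f@B6}

Answer: {a@B0, b@B6, c@B3, d@B1, e@B2, f@B6}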